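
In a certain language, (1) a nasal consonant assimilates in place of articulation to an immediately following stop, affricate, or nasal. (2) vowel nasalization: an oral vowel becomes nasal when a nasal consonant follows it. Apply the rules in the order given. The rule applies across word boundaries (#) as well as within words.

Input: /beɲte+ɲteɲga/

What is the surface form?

[bẽntẽ+ntẽŋga]

Rule 1: /ɲ/ before /t/ (alveolar) → [n]
Rule 1: /ɲ/ before /t/ (alveolar) → [n]
Rule 1: /ɲ/ before /g/ (velar) → [ŋ]
After rule 1: bente+nteŋga
Rule 2: /e/ before nasal /n/ → [ẽ]
Rule 2: /e/ before nasal /n/ → [ẽ]
Rule 2: /e/ before nasal /ŋ/ → [ẽ]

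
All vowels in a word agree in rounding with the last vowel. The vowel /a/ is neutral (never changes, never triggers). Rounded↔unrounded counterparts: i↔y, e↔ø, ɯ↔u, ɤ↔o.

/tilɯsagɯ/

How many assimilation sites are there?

0

No segment meets the rule's conditions.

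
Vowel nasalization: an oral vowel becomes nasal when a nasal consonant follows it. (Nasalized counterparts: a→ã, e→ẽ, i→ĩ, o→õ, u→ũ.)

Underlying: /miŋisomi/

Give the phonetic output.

/i/ before nasal /ŋ/ → [ĩ]
/o/ before nasal /m/ → [õ]

[mĩŋisõmi]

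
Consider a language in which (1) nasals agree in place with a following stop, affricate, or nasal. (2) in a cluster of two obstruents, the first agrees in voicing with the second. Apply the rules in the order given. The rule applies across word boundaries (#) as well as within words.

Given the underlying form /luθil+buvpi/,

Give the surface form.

Rule 1: no segment meets the rule's conditions; no change.
After rule 1: luθil+buvpi
Rule 2: /v/ before /p/ (voiceless) → [f]

[luθil+bufpi]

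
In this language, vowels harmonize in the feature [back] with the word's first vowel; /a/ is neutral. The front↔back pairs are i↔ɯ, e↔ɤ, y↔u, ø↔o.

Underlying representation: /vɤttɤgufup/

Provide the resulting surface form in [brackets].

no segment meets the rule's conditions; no change.

[vɤttɤgufup]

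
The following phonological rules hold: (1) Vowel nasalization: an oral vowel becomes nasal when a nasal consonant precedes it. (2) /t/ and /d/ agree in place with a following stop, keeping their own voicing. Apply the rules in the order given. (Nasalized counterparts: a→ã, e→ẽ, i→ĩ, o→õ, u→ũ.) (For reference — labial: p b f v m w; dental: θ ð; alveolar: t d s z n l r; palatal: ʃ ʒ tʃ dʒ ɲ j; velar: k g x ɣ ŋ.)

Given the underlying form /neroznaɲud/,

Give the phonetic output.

[nẽroznãɲũd]

Rule 1: /e/ after nasal /n/ → [ẽ]
Rule 1: /a/ after nasal /n/ → [ã]
Rule 1: /u/ after nasal /ɲ/ → [ũ]
After rule 1: nẽroznãɲũd
Rule 2: no segment meets the rule's conditions; no change.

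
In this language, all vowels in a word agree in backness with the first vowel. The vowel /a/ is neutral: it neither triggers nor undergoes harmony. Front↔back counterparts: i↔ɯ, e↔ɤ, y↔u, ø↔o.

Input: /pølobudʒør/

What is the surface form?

[pøløbydʒør]

/o/ harmonizes with /ø/ ([-back]) → [ø]
/u/ harmonizes with /ø/ ([-back]) → [y]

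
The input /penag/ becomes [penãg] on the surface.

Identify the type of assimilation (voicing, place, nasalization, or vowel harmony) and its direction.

nasalization, progressive

/a/→[ã].
Each target copies a feature from the preceding segment, so the direction is progressive.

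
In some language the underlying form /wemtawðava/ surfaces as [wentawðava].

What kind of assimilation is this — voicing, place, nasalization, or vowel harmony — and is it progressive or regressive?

/m/→[n].
Each target copies a feature from the following segment, so the direction is regressive.

place assimilation, regressive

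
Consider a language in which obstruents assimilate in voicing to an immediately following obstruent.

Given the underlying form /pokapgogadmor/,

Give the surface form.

/p/ before /g/ (voiced) → [b]

[pokabgogadmor]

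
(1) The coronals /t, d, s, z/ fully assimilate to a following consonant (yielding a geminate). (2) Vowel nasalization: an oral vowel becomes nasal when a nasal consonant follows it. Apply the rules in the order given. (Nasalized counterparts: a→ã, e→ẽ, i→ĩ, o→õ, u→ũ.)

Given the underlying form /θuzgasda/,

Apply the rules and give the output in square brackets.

Rule 1: /z/ before /g/ → [g] (total assimilation)
Rule 1: /s/ before /d/ → [d] (total assimilation)
After rule 1: θuggadda
Rule 2: no segment meets the rule's conditions; no change.

[θuggadda]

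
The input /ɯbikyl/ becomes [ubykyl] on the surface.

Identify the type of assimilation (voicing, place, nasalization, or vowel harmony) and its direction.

vowel harmony, regressive

/ɯ/→[u] /i/→[y].
Vowels agree with the last vowel, so the harmony is regressive.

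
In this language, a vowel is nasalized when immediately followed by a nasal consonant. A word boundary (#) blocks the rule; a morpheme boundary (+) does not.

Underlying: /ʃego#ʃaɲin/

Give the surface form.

/a/ before nasal /ɲ/ → [ã]
/i/ before nasal /n/ → [ĩ]

[ʃego#ʃãɲĩn]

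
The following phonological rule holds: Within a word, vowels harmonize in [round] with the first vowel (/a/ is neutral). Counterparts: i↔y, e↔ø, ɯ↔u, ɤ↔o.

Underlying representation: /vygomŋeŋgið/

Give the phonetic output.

/e/ harmonizes with /y/ ([+round]) → [ø]
/i/ harmonizes with /y/ ([+round]) → [y]

[vygomŋøŋgyð]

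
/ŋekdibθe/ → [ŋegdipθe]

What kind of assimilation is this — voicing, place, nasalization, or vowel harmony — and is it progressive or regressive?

/k/→[g] /b/→[p].
Each target copies a feature from the following segment, so the direction is regressive.

voicing assimilation, regressive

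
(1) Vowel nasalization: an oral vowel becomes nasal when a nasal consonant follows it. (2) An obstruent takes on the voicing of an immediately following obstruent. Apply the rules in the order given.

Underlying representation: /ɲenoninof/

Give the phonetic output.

Rule 1: /e/ before nasal /n/ → [ẽ]
Rule 1: /o/ before nasal /n/ → [õ]
Rule 1: /i/ before nasal /n/ → [ĩ]
After rule 1: ɲẽnõnĩnof
Rule 2: no segment meets the rule's conditions; no change.

[ɲẽnõnĩnof]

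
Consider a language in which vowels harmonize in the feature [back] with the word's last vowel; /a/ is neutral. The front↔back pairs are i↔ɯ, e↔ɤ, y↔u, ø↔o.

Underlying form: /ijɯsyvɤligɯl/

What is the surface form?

[ɯjɯsuvɤlɯgɯl]

/i/ harmonizes with /ɯ/ ([+back]) → [ɯ]
/y/ harmonizes with /ɯ/ ([+back]) → [u]
/i/ harmonizes with /ɯ/ ([+back]) → [ɯ]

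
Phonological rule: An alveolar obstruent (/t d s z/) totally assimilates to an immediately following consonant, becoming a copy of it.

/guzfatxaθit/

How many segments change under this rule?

2

/z/ before /f/ → [f] (total assimilation)
/t/ before /x/ → [x] (total assimilation)
2 segments change.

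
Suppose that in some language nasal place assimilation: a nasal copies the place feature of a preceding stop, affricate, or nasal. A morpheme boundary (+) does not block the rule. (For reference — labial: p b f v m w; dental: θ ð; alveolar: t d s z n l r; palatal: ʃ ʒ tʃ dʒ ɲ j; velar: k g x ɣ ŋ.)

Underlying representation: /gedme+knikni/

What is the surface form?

[gedne+kŋikŋi]

/m/ after /d/ (alveolar) → [n]
/n/ after /k/ (velar) → [ŋ]
/n/ after /k/ (velar) → [ŋ]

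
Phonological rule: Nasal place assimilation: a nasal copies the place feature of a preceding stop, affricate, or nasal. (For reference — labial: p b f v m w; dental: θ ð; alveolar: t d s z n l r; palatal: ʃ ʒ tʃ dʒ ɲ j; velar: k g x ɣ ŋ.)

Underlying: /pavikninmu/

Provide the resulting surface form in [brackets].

/n/ after /k/ (velar) → [ŋ]
/m/ after /n/ (alveolar) → [n]

[pavikŋinnu]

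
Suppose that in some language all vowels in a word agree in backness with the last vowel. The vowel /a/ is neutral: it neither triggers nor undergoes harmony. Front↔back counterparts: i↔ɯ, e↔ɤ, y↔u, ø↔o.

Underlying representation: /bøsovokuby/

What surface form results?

[bøsøvøkyby]

/o/ harmonizes with /y/ ([-back]) → [ø]
/o/ harmonizes with /y/ ([-back]) → [ø]
/u/ harmonizes with /y/ ([-back]) → [y]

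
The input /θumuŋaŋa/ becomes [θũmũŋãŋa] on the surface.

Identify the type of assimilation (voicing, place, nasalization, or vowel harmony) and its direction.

nasalization, regressive

/u/→[ũ] /u/→[ũ] /a/→[ã].
Each target copies a feature from the following segment, so the direction is regressive.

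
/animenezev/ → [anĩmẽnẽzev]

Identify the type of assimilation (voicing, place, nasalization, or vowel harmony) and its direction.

/i/→[ĩ] /e/→[ẽ] /e/→[ẽ].
Each target copies a feature from the preceding segment, so the direction is progressive.

nasalization, progressive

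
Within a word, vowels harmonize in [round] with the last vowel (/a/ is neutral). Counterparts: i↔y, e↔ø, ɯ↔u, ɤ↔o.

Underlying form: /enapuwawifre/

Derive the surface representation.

[enapɯwawifre]

/u/ harmonizes with /e/ ([-round]) → [ɯ]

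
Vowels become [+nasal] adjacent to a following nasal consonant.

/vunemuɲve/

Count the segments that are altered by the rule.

/u/ before nasal /n/ → [ũ]
/e/ before nasal /m/ → [ẽ]
/u/ before nasal /ɲ/ → [ũ]
3 segments change.

3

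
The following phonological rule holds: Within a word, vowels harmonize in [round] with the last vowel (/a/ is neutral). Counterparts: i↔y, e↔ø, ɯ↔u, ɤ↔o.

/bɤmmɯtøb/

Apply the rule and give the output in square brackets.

/ɤ/ harmonizes with /ø/ ([+round]) → [o]
/ɯ/ harmonizes with /ø/ ([+round]) → [u]

[bommutøb]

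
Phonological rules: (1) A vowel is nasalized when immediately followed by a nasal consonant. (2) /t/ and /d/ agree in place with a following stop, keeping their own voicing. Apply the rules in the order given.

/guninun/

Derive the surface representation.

[gũnĩnũn]

Rule 1: /u/ before nasal /n/ → [ũ]
Rule 1: /i/ before nasal /n/ → [ĩ]
Rule 1: /u/ before nasal /n/ → [ũ]
After rule 1: gũnĩnũn
Rule 2: no segment meets the rule's conditions; no change.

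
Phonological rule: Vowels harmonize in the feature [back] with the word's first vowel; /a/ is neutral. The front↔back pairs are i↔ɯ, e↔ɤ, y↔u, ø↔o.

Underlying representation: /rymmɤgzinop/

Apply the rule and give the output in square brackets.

[rymmegzinøp]

/ɤ/ harmonizes with /y/ ([-back]) → [e]
/o/ harmonizes with /y/ ([-back]) → [ø]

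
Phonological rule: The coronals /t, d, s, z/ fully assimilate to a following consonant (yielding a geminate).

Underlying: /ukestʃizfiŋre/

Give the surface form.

[uketʃtʃiffiŋre]

/s/ before /tʃ/ → [tʃ] (total assimilation)
/z/ before /f/ → [f] (total assimilation)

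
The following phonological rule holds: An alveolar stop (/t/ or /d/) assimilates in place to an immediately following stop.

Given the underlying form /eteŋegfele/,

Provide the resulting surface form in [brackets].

[eteŋegfele]

no segment meets the rule's conditions; no change.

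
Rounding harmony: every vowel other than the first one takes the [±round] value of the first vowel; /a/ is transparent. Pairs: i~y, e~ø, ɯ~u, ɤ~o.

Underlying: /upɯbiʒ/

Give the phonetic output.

[upubyʒ]

/ɯ/ harmonizes with /u/ ([+round]) → [u]
/i/ harmonizes with /u/ ([+round]) → [y]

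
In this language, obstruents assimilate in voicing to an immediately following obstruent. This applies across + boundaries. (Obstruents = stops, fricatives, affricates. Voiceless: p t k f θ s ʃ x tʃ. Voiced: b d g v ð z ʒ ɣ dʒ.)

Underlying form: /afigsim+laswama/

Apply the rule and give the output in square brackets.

[afiksim+laswama]

/g/ before /s/ (voiceless) → [k]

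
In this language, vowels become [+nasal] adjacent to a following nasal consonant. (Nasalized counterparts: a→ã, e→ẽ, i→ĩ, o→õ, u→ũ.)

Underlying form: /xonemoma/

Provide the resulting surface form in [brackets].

[xõnẽmõma]

/o/ before nasal /n/ → [õ]
/e/ before nasal /m/ → [ẽ]
/o/ before nasal /m/ → [õ]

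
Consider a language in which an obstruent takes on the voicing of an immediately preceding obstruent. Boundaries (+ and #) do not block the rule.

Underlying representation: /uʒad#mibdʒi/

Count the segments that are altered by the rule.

0

No segment meets the rule's conditions.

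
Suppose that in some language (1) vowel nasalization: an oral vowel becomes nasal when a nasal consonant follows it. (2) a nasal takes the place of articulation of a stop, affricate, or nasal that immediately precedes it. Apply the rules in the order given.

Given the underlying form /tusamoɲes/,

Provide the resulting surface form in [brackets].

Rule 1: /a/ before nasal /m/ → [ã]
Rule 1: /o/ before nasal /ɲ/ → [õ]
After rule 1: tusãmõɲes
Rule 2: no segment meets the rule's conditions; no change.

[tusãmõɲes]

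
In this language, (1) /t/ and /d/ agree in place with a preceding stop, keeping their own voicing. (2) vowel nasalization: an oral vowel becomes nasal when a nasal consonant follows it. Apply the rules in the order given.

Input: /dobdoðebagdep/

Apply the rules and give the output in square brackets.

Rule 1: /d/ after /b/ (labial) → [b]
Rule 1: /d/ after /g/ (velar) → [g]
After rule 1: dobboðebaggep
Rule 2: no segment meets the rule's conditions; no change.

[dobboðebaggep]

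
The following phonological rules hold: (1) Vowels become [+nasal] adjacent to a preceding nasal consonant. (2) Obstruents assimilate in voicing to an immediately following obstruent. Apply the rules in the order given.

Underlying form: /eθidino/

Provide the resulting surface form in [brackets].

Rule 1: /o/ after nasal /n/ → [õ]
After rule 1: eθidinõ
Rule 2: no segment meets the rule's conditions; no change.

[eθidinõ]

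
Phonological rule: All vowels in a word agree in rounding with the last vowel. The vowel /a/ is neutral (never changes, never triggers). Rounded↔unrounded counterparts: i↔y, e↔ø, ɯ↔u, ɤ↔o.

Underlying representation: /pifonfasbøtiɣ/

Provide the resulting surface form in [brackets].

/o/ harmonizes with /i/ ([-round]) → [ɤ]
/ø/ harmonizes with /i/ ([-round]) → [e]

[pifɤnfasbetiɣ]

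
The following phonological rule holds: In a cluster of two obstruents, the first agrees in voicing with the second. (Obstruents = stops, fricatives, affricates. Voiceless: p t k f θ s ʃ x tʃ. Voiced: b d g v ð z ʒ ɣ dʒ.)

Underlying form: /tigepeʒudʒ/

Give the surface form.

no segment meets the rule's conditions; no change.

[tigepeʒudʒ]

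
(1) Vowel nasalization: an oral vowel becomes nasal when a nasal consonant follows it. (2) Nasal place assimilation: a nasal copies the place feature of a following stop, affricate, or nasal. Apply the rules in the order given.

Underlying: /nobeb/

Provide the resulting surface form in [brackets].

Rule 1: no segment meets the rule's conditions; no change.
After rule 1: nobeb
Rule 2: no segment meets the rule's conditions; no change.

[nobeb]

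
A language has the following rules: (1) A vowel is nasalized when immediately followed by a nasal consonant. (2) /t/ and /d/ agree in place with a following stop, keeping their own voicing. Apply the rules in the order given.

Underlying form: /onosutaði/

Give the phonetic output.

Rule 1: /o/ before nasal /n/ → [õ]
After rule 1: õnosutaði
Rule 2: no segment meets the rule's conditions; no change.

[õnosutaði]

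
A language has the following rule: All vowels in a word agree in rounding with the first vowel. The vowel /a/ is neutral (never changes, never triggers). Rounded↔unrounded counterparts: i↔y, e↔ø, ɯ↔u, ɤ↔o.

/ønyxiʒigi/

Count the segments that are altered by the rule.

3

/i/ harmonizes with /ø/ ([+round]) → [y]
/i/ harmonizes with /ø/ ([+round]) → [y]
/i/ harmonizes with /ø/ ([+round]) → [y]
3 segments change.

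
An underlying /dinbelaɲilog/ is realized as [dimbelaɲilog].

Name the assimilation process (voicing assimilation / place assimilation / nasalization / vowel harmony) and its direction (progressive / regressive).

/n/→[m].
Each target copies a feature from the following segment, so the direction is regressive.

place assimilation, regressive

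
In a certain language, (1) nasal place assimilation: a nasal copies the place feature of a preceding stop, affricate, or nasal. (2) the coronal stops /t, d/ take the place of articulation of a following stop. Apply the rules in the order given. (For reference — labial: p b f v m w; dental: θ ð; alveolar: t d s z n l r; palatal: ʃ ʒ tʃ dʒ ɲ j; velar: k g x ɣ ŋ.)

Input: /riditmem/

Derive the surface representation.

Rule 1: /m/ after /t/ (alveolar) → [n]
After rule 1: riditnem
Rule 2: no segment meets the rule's conditions; no change.

[riditnem]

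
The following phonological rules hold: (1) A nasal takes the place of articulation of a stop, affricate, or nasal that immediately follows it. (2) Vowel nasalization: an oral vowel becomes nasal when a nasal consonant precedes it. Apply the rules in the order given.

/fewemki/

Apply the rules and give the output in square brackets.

Rule 1: /m/ before /k/ (velar) → [ŋ]
After rule 1: feweŋki
Rule 2: no segment meets the rule's conditions; no change.

[feweŋki]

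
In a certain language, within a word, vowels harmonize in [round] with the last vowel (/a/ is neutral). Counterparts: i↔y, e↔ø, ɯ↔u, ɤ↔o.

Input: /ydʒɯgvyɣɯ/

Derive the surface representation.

[idʒɯgviɣɯ]

/y/ harmonizes with /ɯ/ ([-round]) → [i]
/y/ harmonizes with /ɯ/ ([-round]) → [i]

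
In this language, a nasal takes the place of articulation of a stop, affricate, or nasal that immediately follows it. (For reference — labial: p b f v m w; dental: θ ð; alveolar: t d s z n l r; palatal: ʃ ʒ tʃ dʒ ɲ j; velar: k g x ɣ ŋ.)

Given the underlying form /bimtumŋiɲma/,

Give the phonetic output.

[bintuŋŋimma]

/m/ before /t/ (alveolar) → [n]
/m/ before /ŋ/ (velar) → [ŋ]
/ɲ/ before /m/ (labial) → [m]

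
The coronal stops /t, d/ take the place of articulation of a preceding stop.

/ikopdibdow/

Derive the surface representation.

/d/ after /p/ (labial) → [b]
/d/ after /b/ (labial) → [b]

[ikopbibbow]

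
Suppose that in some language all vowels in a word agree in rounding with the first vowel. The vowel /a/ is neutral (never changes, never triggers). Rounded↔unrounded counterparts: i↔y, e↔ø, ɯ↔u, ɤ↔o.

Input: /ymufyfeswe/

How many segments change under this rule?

2

/e/ harmonizes with /y/ ([+round]) → [ø]
/e/ harmonizes with /y/ ([+round]) → [ø]
2 segments change.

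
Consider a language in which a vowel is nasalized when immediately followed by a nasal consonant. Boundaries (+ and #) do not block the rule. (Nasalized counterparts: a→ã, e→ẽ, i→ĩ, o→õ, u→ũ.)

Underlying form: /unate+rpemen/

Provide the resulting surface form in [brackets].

/u/ before nasal /n/ → [ũ]
/e/ before nasal /m/ → [ẽ]
/e/ before nasal /n/ → [ẽ]

[ũnate+rpẽmẽn]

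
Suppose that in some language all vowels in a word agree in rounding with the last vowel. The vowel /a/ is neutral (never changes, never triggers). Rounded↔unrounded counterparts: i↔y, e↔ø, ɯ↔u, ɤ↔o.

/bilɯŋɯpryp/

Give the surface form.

/i/ harmonizes with /y/ ([+round]) → [y]
/ɯ/ harmonizes with /y/ ([+round]) → [u]
/ɯ/ harmonizes with /y/ ([+round]) → [u]

[byluŋupryp]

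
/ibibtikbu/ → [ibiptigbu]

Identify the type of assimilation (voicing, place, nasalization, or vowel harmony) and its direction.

voicing assimilation, regressive

/b/→[p] /k/→[g].
Each target copies a feature from the following segment, so the direction is regressive.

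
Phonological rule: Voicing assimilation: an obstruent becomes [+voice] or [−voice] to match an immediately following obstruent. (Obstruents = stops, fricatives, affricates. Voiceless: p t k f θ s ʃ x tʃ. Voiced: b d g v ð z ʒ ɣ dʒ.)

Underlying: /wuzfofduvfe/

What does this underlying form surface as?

/z/ before /f/ (voiceless) → [s]
/f/ before /d/ (voiced) → [v]
/v/ before /f/ (voiceless) → [f]

[wusfovduffe]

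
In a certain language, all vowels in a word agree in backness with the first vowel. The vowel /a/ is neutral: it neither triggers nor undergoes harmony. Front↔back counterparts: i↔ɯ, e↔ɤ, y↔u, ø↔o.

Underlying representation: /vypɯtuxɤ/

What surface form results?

[vypityxe]

/ɯ/ harmonizes with /y/ ([-back]) → [i]
/u/ harmonizes with /y/ ([-back]) → [y]
/ɤ/ harmonizes with /y/ ([-back]) → [e]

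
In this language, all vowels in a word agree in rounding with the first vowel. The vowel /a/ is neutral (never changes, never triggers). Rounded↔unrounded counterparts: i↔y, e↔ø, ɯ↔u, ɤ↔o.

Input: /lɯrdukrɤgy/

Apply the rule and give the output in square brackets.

/u/ harmonizes with /ɯ/ ([-round]) → [ɯ]
/y/ harmonizes with /ɯ/ ([-round]) → [i]

[lɯrdɯkrɤgi]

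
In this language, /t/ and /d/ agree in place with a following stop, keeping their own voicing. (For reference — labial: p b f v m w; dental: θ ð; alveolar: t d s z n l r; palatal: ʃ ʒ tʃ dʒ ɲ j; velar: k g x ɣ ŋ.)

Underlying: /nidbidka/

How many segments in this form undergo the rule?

/d/ before /b/ (labial) → [b]
/d/ before /k/ (velar) → [g]
2 segments change.

2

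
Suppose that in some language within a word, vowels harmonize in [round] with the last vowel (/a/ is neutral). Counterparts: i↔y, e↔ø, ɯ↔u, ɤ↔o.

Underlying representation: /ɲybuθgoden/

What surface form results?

[ɲibɯθgɤden]

/y/ harmonizes with /e/ ([-round]) → [i]
/u/ harmonizes with /e/ ([-round]) → [ɯ]
/o/ harmonizes with /e/ ([-round]) → [ɤ]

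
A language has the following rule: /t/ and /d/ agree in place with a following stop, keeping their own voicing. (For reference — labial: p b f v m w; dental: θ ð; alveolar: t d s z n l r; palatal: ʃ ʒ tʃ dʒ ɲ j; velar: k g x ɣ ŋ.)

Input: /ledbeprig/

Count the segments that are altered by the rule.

1

/d/ before /b/ (labial) → [b]
1 segment changes.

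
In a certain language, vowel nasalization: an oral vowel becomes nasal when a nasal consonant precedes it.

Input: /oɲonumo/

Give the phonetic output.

/o/ after nasal /ɲ/ → [õ]
/u/ after nasal /n/ → [ũ]
/o/ after nasal /m/ → [õ]

[oɲõnũmõ]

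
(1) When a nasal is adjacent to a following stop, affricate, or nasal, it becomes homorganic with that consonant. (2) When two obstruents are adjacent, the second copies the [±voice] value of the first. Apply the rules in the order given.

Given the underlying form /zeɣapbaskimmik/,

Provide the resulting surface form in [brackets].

Rule 1: no segment meets the rule's conditions; no change.
After rule 1: zeɣapbaskimmik
Rule 2: /b/ after /p/ (voiceless) → [p]

[zeɣappaskimmik]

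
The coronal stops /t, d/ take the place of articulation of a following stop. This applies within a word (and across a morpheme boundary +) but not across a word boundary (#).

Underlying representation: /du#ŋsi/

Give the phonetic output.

no segment meets the rule's conditions; no change.

[du#ŋsi]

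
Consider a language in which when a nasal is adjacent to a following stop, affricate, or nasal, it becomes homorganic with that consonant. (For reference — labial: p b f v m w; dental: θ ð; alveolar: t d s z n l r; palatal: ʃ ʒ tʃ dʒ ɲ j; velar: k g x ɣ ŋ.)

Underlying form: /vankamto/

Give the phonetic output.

/n/ before /k/ (velar) → [ŋ]
/m/ before /t/ (alveolar) → [n]

[vaŋkanto]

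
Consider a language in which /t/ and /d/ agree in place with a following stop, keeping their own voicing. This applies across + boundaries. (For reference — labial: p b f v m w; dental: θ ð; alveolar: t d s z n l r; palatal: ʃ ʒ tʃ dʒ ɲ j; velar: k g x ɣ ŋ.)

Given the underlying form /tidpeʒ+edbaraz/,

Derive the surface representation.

/d/ before /p/ (labial) → [b]
/d/ before /b/ (labial) → [b]

[tibpeʒ+ebbaraz]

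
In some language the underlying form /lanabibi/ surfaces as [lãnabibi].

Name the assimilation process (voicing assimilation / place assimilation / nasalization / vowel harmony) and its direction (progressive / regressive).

/a/→[ã].
Each target copies a feature from the following segment, so the direction is regressive.

nasalization, regressive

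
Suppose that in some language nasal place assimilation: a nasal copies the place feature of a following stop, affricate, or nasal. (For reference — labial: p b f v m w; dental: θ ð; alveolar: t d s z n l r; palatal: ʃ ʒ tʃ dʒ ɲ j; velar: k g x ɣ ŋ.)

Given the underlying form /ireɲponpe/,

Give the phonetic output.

[irempompe]

/ɲ/ before /p/ (labial) → [m]
/n/ before /p/ (labial) → [m]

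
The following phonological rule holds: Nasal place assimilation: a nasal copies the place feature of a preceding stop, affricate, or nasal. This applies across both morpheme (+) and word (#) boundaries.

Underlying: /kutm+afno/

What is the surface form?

/m/ after /t/ (alveolar) → [n]

[kutn+afno]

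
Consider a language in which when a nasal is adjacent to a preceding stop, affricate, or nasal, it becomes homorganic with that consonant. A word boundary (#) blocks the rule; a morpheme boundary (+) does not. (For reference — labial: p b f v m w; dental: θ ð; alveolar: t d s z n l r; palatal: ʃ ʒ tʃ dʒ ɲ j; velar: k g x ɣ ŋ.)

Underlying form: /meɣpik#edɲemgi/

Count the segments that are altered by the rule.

1

/ɲ/ after /d/ (alveolar) → [n]
1 segment changes.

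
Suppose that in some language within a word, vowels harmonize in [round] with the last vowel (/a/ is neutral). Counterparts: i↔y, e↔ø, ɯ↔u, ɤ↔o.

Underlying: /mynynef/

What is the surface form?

[mininef]

/y/ harmonizes with /e/ ([-round]) → [i]
/y/ harmonizes with /e/ ([-round]) → [i]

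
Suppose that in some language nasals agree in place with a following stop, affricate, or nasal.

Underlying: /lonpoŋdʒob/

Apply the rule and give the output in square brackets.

/n/ before /p/ (labial) → [m]
/ŋ/ before /dʒ/ (palatal) → [ɲ]

[lompoɲdʒob]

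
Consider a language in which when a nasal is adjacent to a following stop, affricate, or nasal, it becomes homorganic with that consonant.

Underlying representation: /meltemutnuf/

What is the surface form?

no segment meets the rule's conditions; no change.

[meltemutnuf]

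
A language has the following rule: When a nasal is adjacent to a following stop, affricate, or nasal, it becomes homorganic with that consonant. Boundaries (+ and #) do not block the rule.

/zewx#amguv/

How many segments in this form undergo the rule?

/m/ before /g/ (velar) → [ŋ]
1 segment changes.

1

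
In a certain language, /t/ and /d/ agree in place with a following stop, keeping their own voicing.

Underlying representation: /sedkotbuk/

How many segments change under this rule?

/d/ before /k/ (velar) → [g]
/t/ before /b/ (labial) → [p]
2 segments change.

2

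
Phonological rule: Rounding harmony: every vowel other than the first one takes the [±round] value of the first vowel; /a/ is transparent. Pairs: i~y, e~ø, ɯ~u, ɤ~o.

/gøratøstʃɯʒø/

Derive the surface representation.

[gøratøstʃuʒø]

/ɯ/ harmonizes with /ø/ ([+round]) → [u]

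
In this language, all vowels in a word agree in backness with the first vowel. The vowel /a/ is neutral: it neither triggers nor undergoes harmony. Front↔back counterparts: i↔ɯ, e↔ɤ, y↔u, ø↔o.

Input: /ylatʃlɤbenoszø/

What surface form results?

[ylatʃlebenøszø]

/ɤ/ harmonizes with /y/ ([-back]) → [e]
/o/ harmonizes with /y/ ([-back]) → [ø]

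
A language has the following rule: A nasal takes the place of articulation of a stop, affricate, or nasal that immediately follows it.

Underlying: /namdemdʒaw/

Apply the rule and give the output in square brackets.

/m/ before /d/ (alveolar) → [n]
/m/ before /dʒ/ (palatal) → [ɲ]

[nandeɲdʒaw]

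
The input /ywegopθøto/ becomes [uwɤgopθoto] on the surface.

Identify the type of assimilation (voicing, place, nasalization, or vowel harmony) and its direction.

vowel harmony, regressive

/y/→[u] /e/→[ɤ] /ø/→[o].
Vowels agree with the last vowel, so the harmony is regressive.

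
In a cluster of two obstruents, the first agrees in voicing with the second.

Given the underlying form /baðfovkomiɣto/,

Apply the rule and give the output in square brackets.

/ð/ before /f/ (voiceless) → [θ]
/v/ before /k/ (voiceless) → [f]
/ɣ/ before /t/ (voiceless) → [x]

[baθfofkomixto]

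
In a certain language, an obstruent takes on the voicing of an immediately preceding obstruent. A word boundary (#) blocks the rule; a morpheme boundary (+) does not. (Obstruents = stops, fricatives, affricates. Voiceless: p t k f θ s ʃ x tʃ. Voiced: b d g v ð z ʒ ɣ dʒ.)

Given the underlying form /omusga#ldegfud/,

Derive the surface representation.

[omuska#ldegvud]

/g/ after /s/ (voiceless) → [k]
/f/ after /g/ (voiced) → [v]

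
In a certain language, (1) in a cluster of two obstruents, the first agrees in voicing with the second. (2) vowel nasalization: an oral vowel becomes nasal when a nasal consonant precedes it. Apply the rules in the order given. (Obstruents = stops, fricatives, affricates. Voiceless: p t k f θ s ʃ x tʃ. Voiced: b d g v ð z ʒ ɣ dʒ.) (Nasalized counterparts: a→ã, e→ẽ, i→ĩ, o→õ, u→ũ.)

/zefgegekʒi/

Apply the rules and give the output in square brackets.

Rule 1: /f/ before /g/ (voiced) → [v]
Rule 1: /k/ before /ʒ/ (voiced) → [g]
After rule 1: zevgegegʒi
Rule 2: no segment meets the rule's conditions; no change.

[zevgegegʒi]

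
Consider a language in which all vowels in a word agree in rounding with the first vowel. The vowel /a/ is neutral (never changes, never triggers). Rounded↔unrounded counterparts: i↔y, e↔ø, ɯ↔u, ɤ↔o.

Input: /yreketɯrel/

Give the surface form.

/e/ harmonizes with /y/ ([+round]) → [ø]
/e/ harmonizes with /y/ ([+round]) → [ø]
/ɯ/ harmonizes with /y/ ([+round]) → [u]
/e/ harmonizes with /y/ ([+round]) → [ø]

[yrøkøturøl]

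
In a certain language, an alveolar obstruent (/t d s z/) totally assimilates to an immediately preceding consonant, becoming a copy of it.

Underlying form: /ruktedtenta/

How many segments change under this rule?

/t/ after /k/ → [k] (total assimilation)
/t/ after /d/ → [d] (total assimilation)
/t/ after /n/ → [n] (total assimilation)
3 segments change.

3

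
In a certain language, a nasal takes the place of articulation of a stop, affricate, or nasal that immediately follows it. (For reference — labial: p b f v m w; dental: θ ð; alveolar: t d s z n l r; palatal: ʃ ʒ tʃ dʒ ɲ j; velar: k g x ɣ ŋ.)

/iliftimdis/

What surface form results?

/m/ before /d/ (alveolar) → [n]

[iliftindis]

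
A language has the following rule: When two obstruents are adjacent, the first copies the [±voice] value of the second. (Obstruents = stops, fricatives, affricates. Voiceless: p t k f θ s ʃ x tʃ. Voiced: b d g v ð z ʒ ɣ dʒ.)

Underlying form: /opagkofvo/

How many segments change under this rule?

2

/g/ before /k/ (voiceless) → [k]
/f/ before /v/ (voiced) → [v]
2 segments change.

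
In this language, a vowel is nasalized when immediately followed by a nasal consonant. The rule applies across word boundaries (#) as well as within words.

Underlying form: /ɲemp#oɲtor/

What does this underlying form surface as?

/e/ before nasal /m/ → [ẽ]
/o/ before nasal /ɲ/ → [õ]

[ɲẽmp#õɲtor]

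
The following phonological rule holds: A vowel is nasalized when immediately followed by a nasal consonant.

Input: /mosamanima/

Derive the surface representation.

/a/ before nasal /m/ → [ã]
/a/ before nasal /n/ → [ã]
/i/ before nasal /m/ → [ĩ]

[mosãmãnĩma]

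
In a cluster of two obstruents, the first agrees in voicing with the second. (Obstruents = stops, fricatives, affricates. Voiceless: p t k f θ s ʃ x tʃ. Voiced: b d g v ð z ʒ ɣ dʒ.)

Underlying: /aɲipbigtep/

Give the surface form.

[aɲibbiktep]

/p/ before /b/ (voiced) → [b]
/g/ before /t/ (voiceless) → [k]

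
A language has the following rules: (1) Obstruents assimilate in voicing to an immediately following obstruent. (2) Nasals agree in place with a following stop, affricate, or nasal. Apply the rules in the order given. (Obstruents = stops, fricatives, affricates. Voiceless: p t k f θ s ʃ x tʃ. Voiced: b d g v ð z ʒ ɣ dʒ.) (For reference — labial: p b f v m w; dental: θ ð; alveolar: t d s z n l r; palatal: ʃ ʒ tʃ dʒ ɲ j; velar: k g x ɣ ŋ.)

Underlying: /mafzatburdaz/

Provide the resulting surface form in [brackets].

[mavzadburdaz]

Rule 1: /f/ before /z/ (voiced) → [v]
Rule 1: /t/ before /b/ (voiced) → [d]
After rule 1: mavzadburdaz
Rule 2: no segment meets the rule's conditions; no change.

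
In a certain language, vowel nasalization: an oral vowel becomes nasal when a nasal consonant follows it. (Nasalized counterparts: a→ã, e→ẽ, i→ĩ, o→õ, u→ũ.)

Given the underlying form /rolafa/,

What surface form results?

no segment meets the rule's conditions; no change.

[rolafa]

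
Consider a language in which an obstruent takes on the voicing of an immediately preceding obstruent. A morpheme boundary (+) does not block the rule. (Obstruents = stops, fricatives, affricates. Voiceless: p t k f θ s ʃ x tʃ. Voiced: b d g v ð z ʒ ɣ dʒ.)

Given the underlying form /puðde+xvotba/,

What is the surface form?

/v/ after /x/ (voiceless) → [f]
/b/ after /t/ (voiceless) → [p]

[puðde+xfotpa]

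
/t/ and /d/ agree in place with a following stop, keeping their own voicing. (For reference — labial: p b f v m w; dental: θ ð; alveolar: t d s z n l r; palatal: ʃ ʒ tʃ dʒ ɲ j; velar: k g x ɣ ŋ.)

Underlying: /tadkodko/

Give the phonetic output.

/d/ before /k/ (velar) → [g]
/d/ before /k/ (velar) → [g]

[tagkogko]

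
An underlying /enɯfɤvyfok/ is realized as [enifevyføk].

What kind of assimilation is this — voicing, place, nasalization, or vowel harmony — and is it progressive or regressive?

/ɯ/→[i] /ɤ/→[e] /o/→[ø].
Vowels agree with the first vowel, so the harmony is progressive.

vowel harmony, progressive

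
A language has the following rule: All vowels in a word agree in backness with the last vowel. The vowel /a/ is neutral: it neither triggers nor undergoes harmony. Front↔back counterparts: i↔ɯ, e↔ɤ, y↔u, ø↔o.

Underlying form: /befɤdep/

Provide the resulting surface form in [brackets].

[befedep]

/ɤ/ harmonizes with /e/ ([-back]) → [e]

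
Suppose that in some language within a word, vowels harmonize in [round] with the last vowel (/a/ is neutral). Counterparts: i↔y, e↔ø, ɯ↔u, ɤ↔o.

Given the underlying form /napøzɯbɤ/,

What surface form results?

/ø/ harmonizes with /ɤ/ ([-round]) → [e]

[napezɯbɤ]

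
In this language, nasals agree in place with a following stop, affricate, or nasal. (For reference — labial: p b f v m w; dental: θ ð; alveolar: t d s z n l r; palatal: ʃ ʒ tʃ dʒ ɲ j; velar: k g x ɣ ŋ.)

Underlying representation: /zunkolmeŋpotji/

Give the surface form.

[zuŋkolmempotji]

/n/ before /k/ (velar) → [ŋ]
/ŋ/ before /p/ (labial) → [m]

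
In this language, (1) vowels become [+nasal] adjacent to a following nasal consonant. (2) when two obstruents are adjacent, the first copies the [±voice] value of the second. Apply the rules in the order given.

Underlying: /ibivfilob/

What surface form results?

[ibiffilob]

Rule 1: no segment meets the rule's conditions; no change.
After rule 1: ibivfilob
Rule 2: /v/ before /f/ (voiceless) → [f]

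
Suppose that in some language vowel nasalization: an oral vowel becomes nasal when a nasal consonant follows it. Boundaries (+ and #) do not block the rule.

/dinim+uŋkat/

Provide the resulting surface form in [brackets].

[dĩnĩm+ũŋkat]

/i/ before nasal /n/ → [ĩ]
/i/ before nasal /m/ → [ĩ]
/u/ before nasal /ŋ/ → [ũ]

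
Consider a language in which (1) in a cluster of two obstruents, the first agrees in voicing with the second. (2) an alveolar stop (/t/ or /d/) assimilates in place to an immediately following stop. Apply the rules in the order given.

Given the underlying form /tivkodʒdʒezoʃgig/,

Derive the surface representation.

[tifkodʒdʒezoʒgig]

Rule 1: /v/ before /k/ (voiceless) → [f]
Rule 1: /ʃ/ before /g/ (voiced) → [ʒ]
After rule 1: tifkodʒdʒezoʒgig
Rule 2: no segment meets the rule's conditions; no change.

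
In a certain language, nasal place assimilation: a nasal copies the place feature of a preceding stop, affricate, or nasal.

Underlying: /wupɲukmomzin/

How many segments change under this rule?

2

/ɲ/ after /p/ (labial) → [m]
/m/ after /k/ (velar) → [ŋ]
2 segments change.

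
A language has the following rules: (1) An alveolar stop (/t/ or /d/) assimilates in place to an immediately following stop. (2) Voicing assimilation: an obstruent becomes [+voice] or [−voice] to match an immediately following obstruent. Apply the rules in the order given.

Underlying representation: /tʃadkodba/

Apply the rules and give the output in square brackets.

Rule 1: /d/ before /k/ (velar) → [g]
Rule 1: /d/ before /b/ (labial) → [b]
After rule 1: tʃagkobba
Rule 2: /g/ before /k/ (voiceless) → [k]

[tʃakkobba]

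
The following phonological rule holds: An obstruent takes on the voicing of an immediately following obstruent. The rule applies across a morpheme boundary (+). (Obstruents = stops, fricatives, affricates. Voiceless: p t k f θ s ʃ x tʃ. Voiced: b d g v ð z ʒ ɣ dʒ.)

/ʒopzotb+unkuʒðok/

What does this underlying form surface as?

[ʒobzodb+unkuʒðok]

/p/ before /z/ (voiced) → [b]
/t/ before /b/ (voiced) → [d]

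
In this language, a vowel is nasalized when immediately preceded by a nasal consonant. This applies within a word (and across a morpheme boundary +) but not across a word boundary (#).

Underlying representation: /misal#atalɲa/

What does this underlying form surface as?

[mĩsal#atalɲã]

/i/ after nasal /m/ → [ĩ]
/a/ after nasal /ɲ/ → [ã]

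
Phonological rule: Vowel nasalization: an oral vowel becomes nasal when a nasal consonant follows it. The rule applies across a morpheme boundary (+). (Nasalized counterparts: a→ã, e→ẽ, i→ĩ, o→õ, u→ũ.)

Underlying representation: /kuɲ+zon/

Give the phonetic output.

[kũɲ+zõn]

/u/ before nasal /ɲ/ → [ũ]
/o/ before nasal /n/ → [õ]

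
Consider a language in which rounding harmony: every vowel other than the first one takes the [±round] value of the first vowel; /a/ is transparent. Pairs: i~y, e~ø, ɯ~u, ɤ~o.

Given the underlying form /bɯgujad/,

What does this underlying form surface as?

/u/ harmonizes with /ɯ/ ([-round]) → [ɯ]

[bɯgɯjad]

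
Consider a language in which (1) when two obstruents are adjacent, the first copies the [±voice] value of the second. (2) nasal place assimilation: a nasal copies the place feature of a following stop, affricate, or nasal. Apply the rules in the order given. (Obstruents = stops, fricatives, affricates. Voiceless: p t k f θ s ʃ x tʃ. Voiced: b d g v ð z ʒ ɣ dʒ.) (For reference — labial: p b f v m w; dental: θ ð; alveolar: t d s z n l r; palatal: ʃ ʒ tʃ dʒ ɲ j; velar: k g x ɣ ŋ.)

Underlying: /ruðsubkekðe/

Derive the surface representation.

[ruθsupkegðe]

Rule 1: /ð/ before /s/ (voiceless) → [θ]
Rule 1: /b/ before /k/ (voiceless) → [p]
Rule 1: /k/ before /ð/ (voiced) → [g]
After rule 1: ruθsupkegðe
Rule 2: no segment meets the rule's conditions; no change.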